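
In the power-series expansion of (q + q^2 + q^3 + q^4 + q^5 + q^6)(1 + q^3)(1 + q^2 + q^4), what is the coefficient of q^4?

(q + q^2 + q^3 + q^4 + q^5 + q^6) has coefficients 0,1,1,1,1 for degrees 0…4.
(1 + q^3) has coefficients 1,0,0,1,0 for degrees 0…4.
Finally multiplying by (1 + q^2 + q^4), the product of all factors after the first has coefficients 1,0,1,1,1 for degrees 0…4.
[q^4] = 1·1 + 1·1 + 1·0 + 1·1 = 3.

3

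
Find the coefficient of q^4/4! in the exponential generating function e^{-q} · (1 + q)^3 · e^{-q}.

The EGF product rule gives c_4 = Σ_{k_1+k_2+k_3=4} C(4; k_1,k_2,k_3) · ∏ g_i(k_i), where e^{-q} gives (-1)^k; (1+q)^3 gives the falling factorial (3)_k; e^{-q} gives (-1)^k.
g_1(k) for k = 0…4: 1, -1, 1, -1, 1.
g_2(k) for k = 0…4: 1, 3, 6, 6, 0.
g_3(k) for k = 0…4: 1, -1, 1, -1, 1.
First combine the last two factors: h(k) = Σ_j C(k,j)·g_2(j)·g_3(k−j) for k = 0…4: 1, 2, 1, -4, 1.
c_4 = Σ_k C(4,k)·g_1(k)·h(4−k) = 1·1·1 + 4·(-1)·(-4) + 6·1·1 + 4·(-1)·2 + 1·1·1 = 1 + 16 + 6 − 8 + 1 = 16.

16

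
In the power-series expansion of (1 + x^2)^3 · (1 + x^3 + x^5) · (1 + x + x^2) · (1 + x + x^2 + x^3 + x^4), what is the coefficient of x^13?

(1 + x^2)^3 has coefficients 1,0,3,0,3,0,1 for degrees 0…6.
(1 + x^3 + x^5) has coefficients 1,0,0,1,0,1,0,0,0,0,0,0,0,0 for degrees 0…13.
Multiplying by (1 + x + x^2) gives running coefficients 1,1,1,1,1,2,1,1,0,0,0,0,0,0 for degrees 0…13.
Finally multiplying by (1 + x + x^2 + x^3 + x^4), the product of all factors after the first has coefficients 1,2,3,4,5,6,6,6,5,4,2,1,0,0 for degrees 0…13.
[x^13] = 1·0 + 3·1 + 3·4 + 1·6 = 21.

21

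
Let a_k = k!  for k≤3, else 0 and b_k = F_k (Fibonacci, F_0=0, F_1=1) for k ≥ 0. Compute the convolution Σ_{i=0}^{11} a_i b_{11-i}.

338

This is [x^11] in the product of the two ordinary generating functions.
Σ = 1·89 + 1·55 + 2·34 + 6·21 + 0·13 + 0·8 + 0·5 + 0·3 + 0·2 + 0·1 + 0·1 + 0·0 = 338.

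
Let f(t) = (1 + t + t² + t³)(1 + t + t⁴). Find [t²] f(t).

2

(1 + t + t² + t³) has coefficients 1,1,1 for degrees 0…2.
(1 + t + t⁴) has coefficients 1,1,0 for degrees 0…2.
[t²] = 1·0 + 1·1 + 1·1 = 2.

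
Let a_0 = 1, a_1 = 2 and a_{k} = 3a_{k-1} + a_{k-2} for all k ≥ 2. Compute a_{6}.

829

The ordinary generating function has denominator 1 - 3t - t^2.
Iterating the recurrence: a_0,…,a_{6} = 1, 2, 7, 23, 76, 251, 829.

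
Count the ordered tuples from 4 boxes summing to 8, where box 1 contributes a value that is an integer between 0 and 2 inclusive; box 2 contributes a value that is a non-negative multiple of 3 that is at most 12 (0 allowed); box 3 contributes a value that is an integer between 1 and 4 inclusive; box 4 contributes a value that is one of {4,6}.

The generating function for the choices is (1 + y + y^2)·(1 + y^3 + y^6 + y^9 + y^12)·(y + y^2 + y^3 + y^4)·(y^4 + y^6); the count is [y^8].
(1 + y + y^2) has coefficients 1,1,1 for degrees 0…2.
(1 + y^3 + y^6 + y^9 + y^12) has coefficients 1,0,0,1,0,0,1,0,0 for degrees 0…8.
Multiplying by (y + y^2 + y^3 + y^4) gives running coefficients 0,1,1,1,2,1,1,2,1 for degrees 0…8.
Finally multiplying by (y^4 + y^6), the product of all factors after the first has coefficients 0,0,0,0,0,1,1,2,3 for degrees 0…8.
[y^8] = 1·3 + 1·2 + 1·1 = 6.

6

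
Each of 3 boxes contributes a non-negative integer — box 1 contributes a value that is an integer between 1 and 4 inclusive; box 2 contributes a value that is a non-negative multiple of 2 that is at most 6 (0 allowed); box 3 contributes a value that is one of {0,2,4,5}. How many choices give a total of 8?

8

The generating function for the choices is (q + q^2 + q^3 + q^4)·(1 + q^2 + q^4 + q^6)·(1 + q^2 + q^4 + q^5); the count is [q^8].
(q + q^2 + q^3 + q^4) has coefficients 0,1,1,1,1 for degrees 0…4.
(1 + q^2 + q^4 + q^6) has coefficients 1,0,1,0,1,0,1,0,0 for degrees 0…8.
Finally multiplying by (1 + q^2 + q^4 + q^5), the product of all factors after the first has coefficients 1,0,2,0,3,1,3,1,2 for degrees 0…8.
[q^8] = 1·1 + 1·3 + 1·1 + 1·3 = 8.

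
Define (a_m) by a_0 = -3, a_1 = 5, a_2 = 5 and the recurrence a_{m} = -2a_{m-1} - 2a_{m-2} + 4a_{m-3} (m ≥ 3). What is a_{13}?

The ordinary generating function has denominator 1 + 2t + 2t^2 - 4t^3.
Iterating the recurrence: a_0,…,a_{13} = -3, 5, 5, -32, 74, -64, -148, 720, -1400, 768, 4144, -15424, 25632, -3840.

-3840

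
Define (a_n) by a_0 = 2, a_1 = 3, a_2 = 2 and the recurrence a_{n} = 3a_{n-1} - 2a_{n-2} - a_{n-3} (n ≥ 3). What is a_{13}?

The ordinary generating function has denominator 1 - 3q + 2q^2 + q^3.
Iterating the recurrence: a_0,…,a_{13} = 2, 3, 2, -2, -13, -37, -83, -162, -283, -442, -598, -627, -243, 1123.

1123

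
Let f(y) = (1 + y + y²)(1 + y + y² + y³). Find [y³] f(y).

(1 + y + y²) has coefficients 1,1,1 for degrees 0…2.
(1 + y + y² + y³) has coefficients 1,1,1,1 for degrees 0…3.
[y³] = 1·1 + 1·1 + 1·1 = 3.

3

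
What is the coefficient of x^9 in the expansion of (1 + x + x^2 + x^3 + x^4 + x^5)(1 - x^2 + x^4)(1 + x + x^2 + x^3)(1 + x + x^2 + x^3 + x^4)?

(1 + x + x^2 + x^3 + x^4 + x^5) has coefficients 1,1,1,1,1,1 for degrees 0…5.
(1 - x^2 + x^4) has coefficients 1,0,-1,0,1,0,0,0,0,0 for degrees 0…9.
Multiplying by (1 + x + x^2 + x^3) gives running coefficients 1,1,0,0,0,0,1,1,0,0 for degrees 0…9.
Finally multiplying by (1 + x + x^2 + x^3 + x^4), the product of all factors after the first has coefficients 1,2,2,2,2,1,1,2,2,2 for degrees 0…9.
[x^9] = 1·2 + 1·2 + 1·2 + 1·1 + 1·1 + 1·2 = 10.

10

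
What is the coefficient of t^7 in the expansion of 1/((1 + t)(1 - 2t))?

85

Partial fractions give a closed form: a_n = (1/3)·(-1)^n + (2/3)·2^n.
At n = 7: a_7 = 85.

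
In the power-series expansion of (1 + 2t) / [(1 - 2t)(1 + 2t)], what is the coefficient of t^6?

The denominator gives the recurrence a_n = 4a_(n−2) for n ≥ 2; the numerator fixes a_0 = 1, a_1 = 2.
Iterating: 1, 2, 4, 8, 16, 32, 64, so a_6 = 64.

64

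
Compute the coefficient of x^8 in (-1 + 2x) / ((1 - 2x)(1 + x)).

The denominator gives the recurrence a_n = a_(n−1) + 2a_(n−2) for n ≥ 2; the numerator fixes a_0 = -1, a_1 = 1.
Iterating: -1, 1, -1, 1, -1, 1, -1, 1, -1, so a_8 = -1.

-1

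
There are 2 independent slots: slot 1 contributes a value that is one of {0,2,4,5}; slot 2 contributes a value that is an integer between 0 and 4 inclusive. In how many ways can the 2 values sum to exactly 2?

2

The generating function for the choices is (1 + q^2 + q^4 + q^5)·(1 + q + q^2 + q^3 + q^4); the count is [q^2].
(1 + q^2 + q^4 + q^5) has coefficients 1,0,1 for degrees 0…2.
(1 + q + q^2 + q^3 + q^4) has coefficients 1,1,1 for degrees 0…2.
[q^2] = 1·1 + 1·1 = 2.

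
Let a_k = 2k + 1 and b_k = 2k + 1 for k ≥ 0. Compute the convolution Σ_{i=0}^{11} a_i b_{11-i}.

1156

Write out a_i and b_{11-i} for i = 0,…,11 and sum the products.
Σ = 1·23 + 3·21 + 5·19 + 7·17 + 9·15 + 11·13 + 13·11 + 15·9 + 17·7 + 19·5 + 21·3 + 23·1 = 1156.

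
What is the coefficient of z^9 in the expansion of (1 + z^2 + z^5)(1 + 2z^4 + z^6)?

(1 + z^2 + z^5) has coefficients 1,0,1,0,0,1 for degrees 0…5.
(1 + 2z^4 + z^6) has coefficients 1,0,0,0,2,0,1,0,0,0 for degrees 0…9.
[z^9] = 1·0 + 1·0 + 1·2 = 2.

2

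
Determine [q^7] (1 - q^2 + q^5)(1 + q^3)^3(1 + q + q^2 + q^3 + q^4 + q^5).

(1 - q^2 + q^5) has coefficients 1,0,-1,0,0,1 for degrees 0…5.
(1 + q^3)^3 has coefficients 1,0,0,3,0,0,3,0 for degrees 0…7.
Finally multiplying by (1 + q + q^2 + q^3 + q^4 + q^5), the product of all factors after the first has coefficients 1,1,1,4,4,4,6,6 for degrees 0…7.
[q^7] = 1·6 − 1·4 + 1·1 = 3.

3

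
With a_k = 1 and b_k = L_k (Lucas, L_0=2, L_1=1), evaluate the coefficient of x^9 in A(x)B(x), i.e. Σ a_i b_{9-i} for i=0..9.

198

This is [x^9] in the product of the two ordinary generating functions.
Σ = 1·76 + 1·47 + 1·29 + 1·18 + 1·11 + 1·7 + 1·4 + 1·3 + 1·1 + 1·2 = 198.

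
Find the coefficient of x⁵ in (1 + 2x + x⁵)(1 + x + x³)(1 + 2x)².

(1 + 2x + x⁵) has coefficients 1,2,0,0,0,1 for degrees 0…5.
(1 + x + x³) has coefficients 1,1,0,1,0,0 for degrees 0…5.
Finally multiplying by (1 + 2x)², the product of all factors after the first has coefficients 1,5,8,5,4,4 for degrees 0…5.
[x⁵] = 1·4 + 2·4 + 1·1 = 13.

13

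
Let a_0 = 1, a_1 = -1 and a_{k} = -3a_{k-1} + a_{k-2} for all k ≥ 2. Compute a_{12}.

The ordinary generating function has denominator 1 + 3x - x^2.
Iterating the recurrence: a_0,…,a_{12} = 1, -1, 4, -13, 43, -142, 469, -1549, 5116, -16897, 55807, -184318, 608761.

608761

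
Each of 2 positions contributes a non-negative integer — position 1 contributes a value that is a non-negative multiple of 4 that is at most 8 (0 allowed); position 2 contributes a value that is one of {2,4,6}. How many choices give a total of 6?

The generating function for the choices is (1 + z⁴ + z⁸)·(z² + z⁴ + z⁶); the count is [z⁶].
(1 + z⁴ + z⁸) has coefficients 1,0,0,0,1,0,0 for degrees 0…6.
(z² + z⁴ + z⁶) has coefficients 0,0,1,0,1,0,1 for degrees 0…6.
[z⁶] = 1·1 + 1·1 = 2.

2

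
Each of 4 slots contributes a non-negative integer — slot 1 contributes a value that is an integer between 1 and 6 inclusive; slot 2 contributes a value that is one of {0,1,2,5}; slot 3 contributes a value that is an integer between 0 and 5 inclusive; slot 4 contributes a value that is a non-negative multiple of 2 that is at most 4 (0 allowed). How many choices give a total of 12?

40

The generating function for the choices is (y + y^2 + y^3 + y^4 + y^5 + y^6)·(1 + y + y^2 + y^5)·(1 + y + y^2 + y^3 + y^4 + y^5)·(1 + y^2 + y^4); the count is [y^12].
(y + y^2 + y^3 + y^4 + y^5 + y^6) has coefficients 0,1,1,1,1,1,1 for degrees 0…6.
(1 + y + y^2 + y^5) has coefficients 1,1,1,0,0,1,0,0,0,0,0,0,0 for degrees 0…12.
Multiplying by (1 + y + y^2 + y^3 + y^4 + y^5) gives running coefficients 1,2,3,3,3,4,3,2,1,1,1,0,0 for degrees 0…12.
Finally multiplying by (1 + y^2 + y^4), the product of all factors after the first has coefficients 1,2,4,5,7,9,9,9,7,7,5,3,2 for degrees 0…12.
[y^12] = 1·3 + 1·5 + 1·7 + 1·7 + 1·9 + 1·9 = 40.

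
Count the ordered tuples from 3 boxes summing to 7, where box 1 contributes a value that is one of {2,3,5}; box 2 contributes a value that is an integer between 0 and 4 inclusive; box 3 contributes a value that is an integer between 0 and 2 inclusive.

8

The generating function for the choices is (z² + z³ + z⁵)·(1 + z + z² + z³ + z⁴)·(1 + z + z²); the count is [z⁷].
(z² + z³ + z⁵) has coefficients 0,0,1,1,0,1 for degrees 0…5.
(1 + z + z² + z³ + z⁴) has coefficients 1,1,1,1,1,0,0,0 for degrees 0…7.
Finally multiplying by (1 + z + z²), the product of all factors after the first has coefficients 1,2,3,3,3,2,1,0 for degrees 0…7.
[z⁷] = 1·2 + 1·3 + 1·3 = 8.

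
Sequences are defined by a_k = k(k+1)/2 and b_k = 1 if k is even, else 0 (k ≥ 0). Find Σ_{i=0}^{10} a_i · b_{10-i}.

This is [x^10] in the product of the two ordinary generating functions.
Σ = 0·1 + 1·0 + 3·1 + 6·0 + 10·1 + 15·0 + 21·1 + 28·0 + 36·1 + 45·0 + 55·1 = 125.

125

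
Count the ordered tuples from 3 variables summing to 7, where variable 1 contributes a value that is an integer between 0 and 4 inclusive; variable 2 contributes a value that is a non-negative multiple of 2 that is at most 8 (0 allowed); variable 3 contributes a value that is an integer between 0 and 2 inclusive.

The generating function for the choices is (1 + t + t^2 + t^3 + t^4)·(1 + t^2 + t^4 + t^6 + t^8)·(1 + t + t^2); the count is [t^7].
(1 + t + t^2 + t^3 + t^4) has coefficients 1,1,1,1,1 for degrees 0…4.
(1 + t^2 + t^4 + t^6 + t^8) has coefficients 1,0,1,0,1,0,1,0 for degrees 0…7.
Finally multiplying by (1 + t + t^2), the product of all factors after the first has coefficients 1,1,2,1,2,1,2,1 for degrees 0…7.
[t^7] = 1·1 + 1·2 + 1·1 + 1·2 + 1·1 = 7.

7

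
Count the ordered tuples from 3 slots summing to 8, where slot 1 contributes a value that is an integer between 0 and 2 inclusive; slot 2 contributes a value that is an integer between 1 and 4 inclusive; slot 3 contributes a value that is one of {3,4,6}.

The generating function for the choices is (1 + y + y²)·(y + y² + y³ + y⁴)·(y³ + y⁴ + y⁶); the count is [y⁸].
(1 + y + y²) has coefficients 1,1,1 for degrees 0…2.
(y + y² + y³ + y⁴) has coefficients 0,1,1,1,1,0,0,0,0 for degrees 0…8.
Finally multiplying by (y³ + y⁴ + y⁶), the product of all factors after the first has coefficients 0,0,0,0,1,2,2,3,2 for degrees 0…8.
[y⁸] = 1·2 + 1·3 + 1·2 = 7.

7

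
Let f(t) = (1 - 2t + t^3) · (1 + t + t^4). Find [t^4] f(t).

2

(1 - 2t + t^3) has coefficients 1,-2,0,1 for degrees 0…3.
(1 + t + t^4) has coefficients 1,1,0,0,1 for degrees 0…4.
[t^4] = 1·1 − 2·0 + 1·1 = 2.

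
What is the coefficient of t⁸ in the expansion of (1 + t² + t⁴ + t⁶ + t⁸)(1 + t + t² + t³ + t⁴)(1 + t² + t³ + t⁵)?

10

(1 + t² + t⁴ + t⁶ + t⁸) has coefficients 1,0,1,0,1,0,1,0,1 for degrees 0…8.
(1 + t + t² + t³ + t⁴) has coefficients 1,1,1,1,1,0,0,0,0 for degrees 0…8.
Finally multiplying by (1 + t² + t³ + t⁵), the product of all factors after the first has coefficients 1,1,2,3,3,3,3,2,1 for degrees 0…8.
[t⁸] = 1·1 + 1·3 + 1·3 + 1·2 + 1·1 = 10.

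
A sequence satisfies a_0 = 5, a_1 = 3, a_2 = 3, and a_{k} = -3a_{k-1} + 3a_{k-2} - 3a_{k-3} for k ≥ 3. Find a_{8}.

11637

The ordinary generating function has denominator 1 + 3x - 3x^2 + 3x^3.
Iterating the recurrence: a_0,…,a_{8} = 5, 3, 3, -15, 45, -189, 747, -2943, 11637.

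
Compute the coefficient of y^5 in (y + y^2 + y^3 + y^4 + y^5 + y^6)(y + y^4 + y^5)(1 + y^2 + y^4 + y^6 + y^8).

3

(y + y^2 + y^3 + y^4 + y^5 + y^6) has coefficients 0,1,1,1,1,1 for degrees 0…5.
(y + y^4 + y^5) has coefficients 0,1,0,0,1,1 for degrees 0…5.
Finally multiplying by (1 + y^2 + y^4 + y^6 + y^8), the product of all factors after the first has coefficients 0,1,0,1,1,2 for degrees 0…5.
[y^5] = 1·1 + 1·1 + 1·0 + 1·1 + 1·0 = 3.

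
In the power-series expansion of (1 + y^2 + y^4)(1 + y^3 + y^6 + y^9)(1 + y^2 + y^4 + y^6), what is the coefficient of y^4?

(1 + y^2 + y^4) has coefficients 1,0,1,0,1 for degrees 0…4.
(1 + y^3 + y^6 + y^9) has coefficients 1,0,0,1,0 for degrees 0…4.
Finally multiplying by (1 + y^2 + y^4 + y^6), the product of all factors after the first has coefficients 1,0,1,1,1 for degrees 0…4.
[y^4] = 1·1 + 1·1 + 1·1 = 3.

3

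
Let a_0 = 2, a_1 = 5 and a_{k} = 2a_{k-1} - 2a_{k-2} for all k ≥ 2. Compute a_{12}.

The ordinary generating function has denominator 1 - 2x + 2x^2.
Iterating the recurrence: a_0,…,a_{12} = 2, 5, 6, 2, -8, -20, -24, -8, 32, 80, 96, 32, -128.

-128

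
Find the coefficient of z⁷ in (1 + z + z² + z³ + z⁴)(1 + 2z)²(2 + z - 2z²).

(1 + z + z² + z³ + z⁴) has coefficients 1,1,1,1,1 for degrees 0…4.
(1 + 2z)² has coefficients 1,4,4,0,0,0,0,0 for degrees 0…7.
Finally multiplying by (2 + z - 2z²), the product of all factors after the first has coefficients 2,9,10,-4,-8,0,0,0 for degrees 0…7.
[z⁷] = 1·0 + 1·0 + 1·0 + 1·(-8) + 1·(-4) = -12.

-12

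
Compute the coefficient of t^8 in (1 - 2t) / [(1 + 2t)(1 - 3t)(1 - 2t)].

The denominator gives the recurrence a_n = 3a_(n−1) + 4a_(n−2) − 12a_(n−3) for n ≥ 3; the numerator fixes a_0 = 1, a_1 = 1, a_2 = 7.
Iterating: 1, 1, 7, 13, 55, 133, 463, 1261, 4039, so a_8 = 4039.

4039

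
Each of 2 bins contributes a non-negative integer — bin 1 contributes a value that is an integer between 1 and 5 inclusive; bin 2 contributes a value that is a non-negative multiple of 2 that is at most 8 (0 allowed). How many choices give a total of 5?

The generating function for the choices is (x + x² + x³ + x⁴ + x⁵)·(1 + x² + x⁴ + x⁶ + x⁸); the count is [x⁵].
(x + x² + x³ + x⁴ + x⁵) has coefficients 0,1,1,1,1,1 for degrees 0…5.
(1 + x² + x⁴ + x⁶ + x⁸) has coefficients 1,0,1,0,1,0 for degrees 0…5.
[x⁵] = 1·1 + 1·0 + 1·1 + 1·0 + 1·1 = 3.

3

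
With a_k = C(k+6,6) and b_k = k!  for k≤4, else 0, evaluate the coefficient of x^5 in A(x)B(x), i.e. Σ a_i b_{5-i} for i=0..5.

1176

This is [x^5] in the product of the two ordinary generating functions.
Σ = 1·0 + 7·24 + 28·6 + 84·2 + 210·1 + 462·1 = 1176.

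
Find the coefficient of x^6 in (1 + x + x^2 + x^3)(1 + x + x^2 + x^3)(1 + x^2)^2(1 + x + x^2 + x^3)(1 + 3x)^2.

475

(1 + x + x^2 + x^3) has coefficients 1,1,1,1 for degrees 0…3.
(1 + x + x^2 + x^3) has coefficients 1,1,1,1,0,0,0 for degrees 0…6.
Multiplying by (1 + x^2)^2 gives running coefficients 1,1,3,3,3,3,1 for degrees 0…6.
Multiplying by (1 + x + x^2 + x^3) gives running coefficients 1,2,5,8,10,12,10 for degrees 0…6.
Finally multiplying by (1 + 3x)^2, the product of all factors after the first has coefficients 1,8,26,56,103,144,172 for degrees 0…6.
[x^6] = 1·172 + 1·144 + 1·103 + 1·56 = 475.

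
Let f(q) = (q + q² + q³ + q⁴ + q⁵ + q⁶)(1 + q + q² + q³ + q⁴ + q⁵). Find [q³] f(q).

(q + q² + q³ + q⁴ + q⁵ + q⁶) has coefficients 0,1,1,1 for degrees 0…3.
(1 + q + q² + q³ + q⁴ + q⁵) has coefficients 1,1,1,1 for degrees 0…3.
[q³] = 1·1 + 1·1 + 1·1 = 3.

3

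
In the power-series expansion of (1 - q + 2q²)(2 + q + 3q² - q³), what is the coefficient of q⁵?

-2

(1 - q + 2q²) has coefficients 1,-1,2 for degrees 0…2.
(2 + q + 3q² - q³) has coefficients 2,1,3,-1,0,0 for degrees 0…5.
[q⁵] = 1·0 − 1·0 + 2·(-1) = -2.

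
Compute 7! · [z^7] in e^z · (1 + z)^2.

The EGF product rule gives c_7 = Σ_{k_1+k_2=7} C(7; k_1,k_2) · ∏ g_i(k_i), where e^z gives (1)^k; (1+z)^2 gives the falling factorial (2)_k.
g_1(k) for k = 0…7: 1, 1, 1, 1, 1, 1, 1, 1.
g_2(k) for k = 0…7: 1, 2, 2, 0, 0, 0, 0, 0.
c_7 = Σ_k C(7,k)·g_1(k)·g_2(7−k) = 21·1·2 + 7·1·2 + 1·1·1 = 42 + 14 + 1 = 57.

57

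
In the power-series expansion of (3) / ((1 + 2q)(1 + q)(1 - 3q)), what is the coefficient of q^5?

Partial fractions give a closed form: a_n = (12/5)·(-2)^n + (-3/4)·(-1)^n + (27/20)·3^n.
At n = 5: a_5 = 252.

252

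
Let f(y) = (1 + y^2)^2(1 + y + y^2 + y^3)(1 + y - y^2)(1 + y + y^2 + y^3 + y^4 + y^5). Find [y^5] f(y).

17

(1 + y^2)^2 has coefficients 1,0,2,0,1 for degrees 0…4.
(1 + y + y^2 + y^3) has coefficients 1,1,1,1,0,0 for degrees 0…5.
Multiplying by (1 + y - y^2) gives running coefficients 1,2,1,1,0,-1 for degrees 0…5.
Finally multiplying by (1 + y + y^2 + y^3 + y^4 + y^5), the product of all factors after the first has coefficients 1,3,4,5,5,4 for degrees 0…5.
[y^5] = 1·4 + 2·5 + 1·3 = 17.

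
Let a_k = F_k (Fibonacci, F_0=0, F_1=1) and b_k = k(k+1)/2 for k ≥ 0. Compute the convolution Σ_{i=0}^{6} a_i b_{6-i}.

This is [x^6] in the product of the two ordinary generating functions.
Σ = 0·21 + 1·15 + 1·10 + 2·6 + 3·3 + 5·1 + 8·0 = 51.

51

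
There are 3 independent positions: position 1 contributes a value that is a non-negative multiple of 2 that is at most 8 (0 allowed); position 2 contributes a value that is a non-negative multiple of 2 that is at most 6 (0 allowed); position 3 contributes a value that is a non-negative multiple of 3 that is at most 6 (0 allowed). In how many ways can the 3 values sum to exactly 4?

The generating function for the choices is (1 + t^2 + t^4 + t^6 + t^8)·(1 + t^2 + t^4 + t^6)·(1 + t^3 + t^6); the count is [t^4].
(1 + t^2 + t^4 + t^6 + t^8) has coefficients 1,0,1,0,1 for degrees 0…4.
(1 + t^2 + t^4 + t^6) has coefficients 1,0,1,0,1 for degrees 0…4.
Finally multiplying by (1 + t^3 + t^6), the product of all factors after the first has coefficients 1,0,1,1,1 for degrees 0…4.
[t^4] = 1·1 + 1·1 + 1·1 = 3.

3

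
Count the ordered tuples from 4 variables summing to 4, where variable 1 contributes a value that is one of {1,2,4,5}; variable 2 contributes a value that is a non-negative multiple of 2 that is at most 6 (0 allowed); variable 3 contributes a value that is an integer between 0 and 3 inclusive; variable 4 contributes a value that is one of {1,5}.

The generating function for the choices is (z + z² + z⁴ + z⁵)·(1 + z² + z⁴ + z⁶)·(1 + z + z² + z³)·(z + z⁵); the count is [z⁴].
(z + z² + z⁴ + z⁵) has coefficients 0,1,1,0,1 for degrees 0…4.
(1 + z² + z⁴ + z⁶) has coefficients 1,0,1,0,1 for degrees 0…4.
Multiplying by (1 + z + z² + z³) gives running coefficients 1,1,2,2,2 for degrees 0…4.
Finally multiplying by (z + z⁵), the product of all factors after the first has coefficients 0,1,1,2,2 for degrees 0…4.
[z⁴] = 1·2 + 1·1 + 1·0 = 3.

3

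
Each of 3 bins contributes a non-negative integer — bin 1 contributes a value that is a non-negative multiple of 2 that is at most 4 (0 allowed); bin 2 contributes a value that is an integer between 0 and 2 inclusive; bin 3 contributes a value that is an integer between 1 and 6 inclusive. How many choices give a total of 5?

7

The generating function for the choices is (1 + y^2 + y^4)·(1 + y + y^2)·(y + y^2 + y^3 + y^4 + y^5 + y^6); the count is [y^5].
(1 + y^2 + y^4) has coefficients 1,0,1,0,1 for degrees 0…4.
(1 + y + y^2) has coefficients 1,1,1,0,0,0 for degrees 0…5.
Finally multiplying by (y + y^2 + y^3 + y^4 + y^5 + y^6), the product of all factors after the first has coefficients 0,1,2,3,3,3 for degrees 0…5.
[y^5] = 1·3 + 1·3 + 1·1 = 7.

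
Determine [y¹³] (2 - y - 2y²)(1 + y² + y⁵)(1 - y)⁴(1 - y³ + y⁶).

14

(2 - y - 2y²) has coefficients 2,-1,-2 for degrees 0…2.
(1 + y² + y⁵) has coefficients 1,0,1,0,0,1,0,0,0,0,0,0,0,0 for degrees 0…13.
Multiplying by (1 - y)⁴ gives running coefficients 1,-4,7,-8,7,-3,-3,6,-4,1,0,0,0,0 for degrees 0…13.
Finally multiplying by (1 - y³ + y⁶), the product of all factors after the first has coefficients 1,-4,7,-9,11,-10,6,-5,6,-4,1,1,-4,6 for degrees 0…13.
[y¹³] = 2·6 − 1·(-4) − 2·1 = 14.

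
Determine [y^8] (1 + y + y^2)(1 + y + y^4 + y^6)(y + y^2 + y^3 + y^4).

(1 + y + y^2) has coefficients 1,1,1 for degrees 0…2.
(1 + y + y^4 + y^6) has coefficients 1,1,0,0,1,0,1,0,0 for degrees 0…8.
Finally multiplying by (y + y^2 + y^3 + y^4), the product of all factors after the first has coefficients 0,1,2,2,2,2,1,2,2 for degrees 0…8.
[y^8] = 1·2 + 1·2 + 1·1 = 5.

5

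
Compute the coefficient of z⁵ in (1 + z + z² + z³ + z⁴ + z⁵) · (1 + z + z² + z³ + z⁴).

5

(1 + z + z² + z³ + z⁴ + z⁵) has coefficients 1,1,1,1,1,1 for degrees 0…5.
(1 + z + z² + z³ + z⁴) has coefficients 1,1,1,1,1,0 for degrees 0…5.
[z⁵] = 1·0 + 1·1 + 1·1 + 1·1 + 1·1 + 1·1 = 5.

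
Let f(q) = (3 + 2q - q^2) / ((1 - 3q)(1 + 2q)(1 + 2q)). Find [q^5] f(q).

The denominator gives the recurrence a_n = −a_(n−1) + 8a_(n−2) + 12a_(n−3) for n ≥ 3; the numerator fixes a_0 = 3, a_1 = -1, a_2 = 24.
Iterating: 3, -1, 24, 4, 176, 144, so a_5 = 144.

144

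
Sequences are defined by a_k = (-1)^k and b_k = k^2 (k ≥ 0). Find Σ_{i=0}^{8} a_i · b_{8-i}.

36

This is [x^8] in the product of the two ordinary generating functions.
Σ = 1·64 − 1·49 + 1·36 − 1·25 + 1·16 − 1·9 + 1·4 − 1·1 + 1·0 = 36.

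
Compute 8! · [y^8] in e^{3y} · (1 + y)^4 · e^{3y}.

38942208

The EGF product rule gives c_8 = Σ_{k_1+k_2+k_3=8} C(8; k_1,k_2,k_3) · ∏ g_i(k_i), where e^{3y} gives (3)^k; (1+y)^4 gives the falling factorial (4)_k; e^{3y} gives (3)^k.
g_1(k) for k = 0…8: 1, 3, 9, 27, 81, 243, 729, 2187, 6561.
g_2(k) for k = 0…8: 1, 4, 12, 24, 24, 0, 0, 0, 0.
g_3(k) for k = 0…8: 1, 3, 9, 27, 81, 243, 729, 2187, 6561.
First combine the last two factors: h(k) = Σ_j C(k,j)·g_2(j)·g_3(k−j) for k = 0…8: 1, 7, 45, 267, 1473, 7623, 37341, 174555, 784161.
c_8 = Σ_k C(8,k)·g_1(k)·h(8−k) = 1·1·784161 + 8·3·174555 + 28·9·37341 + 56·27·7623 + 70·81·1473 + 56·243·267 + 28·729·45 + 8·2187·7 + 1·6561·1 = 784161 + 4189320 + 9409932 + 11525976 + 8351910 + 3633336 + 918540 + 122472 + 6561 = 38942208.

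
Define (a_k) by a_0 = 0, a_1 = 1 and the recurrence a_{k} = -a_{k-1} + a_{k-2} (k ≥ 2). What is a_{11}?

The ordinary generating function has denominator 1 + y - y^2.
Iterating the recurrence: a_0,…,a_{11} = 0, 1, -1, 2, -3, 5, -8, 13, -21, 34, -55, 89.

89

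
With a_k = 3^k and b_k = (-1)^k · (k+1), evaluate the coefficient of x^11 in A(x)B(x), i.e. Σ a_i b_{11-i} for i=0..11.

99642

Write out a_i and b_{11-i} for i = 0,…,11 and sum the products.
Σ = 1·(-12) + 3·11 + 9·(-10) + 27·9 + 81·(-8) + 243·7 + 729·(-6) + 2187·5 + 6561·(-4) + 19683·3 + 59049·(-2) + 177147·1 = 99642.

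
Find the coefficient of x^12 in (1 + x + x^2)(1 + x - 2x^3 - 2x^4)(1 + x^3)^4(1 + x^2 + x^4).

-35

(1 + x + x^2) has coefficients 1,1,1 for degrees 0…2.
(1 + x - 2x^3 - 2x^4) has coefficients 1,1,0,-2,-2,0,0,0,0,0,0,0,0 for degrees 0…12.
Multiplying by (1 + x^3)^4 gives running coefficients 1,1,0,2,2,0,-2,-2,0,-8,-8,0,-7 for degrees 0…12.
Finally multiplying by (1 + x^2 + x^4), the product of all factors after the first has coefficients 1,1,1,3,3,3,0,0,0,-10,-10,-10,-15 for degrees 0…12.
[x^12] = 1·(-15) + 1·(-10) + 1·(-10) = -35.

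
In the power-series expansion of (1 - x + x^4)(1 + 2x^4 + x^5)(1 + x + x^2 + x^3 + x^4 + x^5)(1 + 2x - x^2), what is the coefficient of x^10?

(1 - x + x^4) has coefficients 1,-1,0,0,1 for degrees 0…4.
(1 + 2x^4 + x^5) has coefficients 1,0,0,0,2,1,0,0,0,0,0 for degrees 0…10.
Multiplying by (1 + x + x^2 + x^3 + x^4 + x^5) gives running coefficients 1,1,1,1,3,4,3,3,3,3,1 for degrees 0…10.
Finally multiplying by (1 + 2x - x^2), the product of all factors after the first has coefficients 1,3,2,2,4,9,8,5,6,6,4 for degrees 0…10.
[x^10] = 1·4 − 1·6 + 1·8 = 6.

6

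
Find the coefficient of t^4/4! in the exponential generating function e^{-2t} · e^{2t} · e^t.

The EGF product rule gives c_4 = Σ_{k_1+k_2+k_3=4} C(4; k_1,k_2,k_3) · ∏ g_i(k_i), where e^{-2t} gives (-2)^k; e^{2t} gives (2)^k; e^t gives (1)^k.
g_1(k) for k = 0…4: 1, -2, 4, -8, 16.
g_2(k) for k = 0…4: 1, 2, 4, 8, 16.
g_3(k) for k = 0…4: 1, 1, 1, 1, 1.
First combine the last two factors: h(k) = Σ_j C(k,j)·g_2(j)·g_3(k−j) for k = 0…4: 1, 3, 9, 27, 81.
c_4 = Σ_k C(4,k)·g_1(k)·h(4−k) = 1·1·81 + 4·(-2)·27 + 6·4·9 + 4·(-8)·3 + 1·16·1 = 81 − 216 + 216 − 96 + 16 = 1.

1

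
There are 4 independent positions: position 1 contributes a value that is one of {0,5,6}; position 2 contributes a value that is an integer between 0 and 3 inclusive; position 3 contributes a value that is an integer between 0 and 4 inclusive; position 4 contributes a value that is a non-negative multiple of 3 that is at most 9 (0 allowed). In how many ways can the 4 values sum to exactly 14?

The generating function for the choices is (1 + x^5 + x^6)·(1 + x + x^2 + x^3)·(1 + x + x^2 + x^3 + x^4)·(1 + x^3 + x^6 + x^9); the count is [x^14].
(1 + x^5 + x^6) has coefficients 1,0,0,0,0,1,1 for degrees 0…6.
(1 + x + x^2 + x^3) has coefficients 1,1,1,1,0,0,0,0,0,0,0,0,0,0,0 for degrees 0…14.
Multiplying by (1 + x + x^2 + x^3 + x^4) gives running coefficients 1,2,3,4,4,3,2,1,0,0,0,0,0,0,0 for degrees 0…14.
Finally multiplying by (1 + x^3 + x^6 + x^9), the product of all factors after the first has coefficients 1,2,3,5,6,6,7,7,6,7,7,6,6,5,3 for degrees 0…14.
[x^14] = 1·3 + 1·7 + 1·6 = 16.

16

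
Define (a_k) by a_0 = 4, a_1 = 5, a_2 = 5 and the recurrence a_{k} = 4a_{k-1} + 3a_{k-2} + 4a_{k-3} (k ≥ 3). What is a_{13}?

318614905

The ordinary generating function has denominator 1 - 4y - 3y^2 - 4y^3.
Iterating the recurrence: a_0,…,a_{13} = 4, 5, 5, 51, 239, 1129, 5437, 26091, 125191, 600785, 2883077, 13835427, 66394079, 318614905.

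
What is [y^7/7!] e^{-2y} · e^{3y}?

1

The EGF product rule gives c_7 = Σ_{k_1+k_2=7} C(7; k_1,k_2) · ∏ g_i(k_i), where e^{-2y} gives (-2)^k; e^{3y} gives (3)^k.
g_1(k) for k = 0…7: 1, -2, 4, -8, 16, -32, 64, -128.
g_2(k) for k = 0…7: 1, 3, 9, 27, 81, 243, 729, 2187.
c_7 = Σ_k C(7,k)·g_1(k)·g_2(7−k) = 1·1·2187 + 7·(-2)·729 + 21·4·243 + 35·(-8)·81 + 35·16·27 + 21·(-32)·9 + 7·64·3 + 1·(-128)·1 = 2187 − 10206 + 20412 − 22680 + 15120 − 6048 + 1344 − 128 = 1.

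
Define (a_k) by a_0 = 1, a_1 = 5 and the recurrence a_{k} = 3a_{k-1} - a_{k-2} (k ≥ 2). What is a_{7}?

The ordinary generating function has denominator 1 - 3t + t^2.
Iterating the recurrence: a_0,…,a_{7} = 1, 5, 14, 37, 97, 254, 665, 1741.

1741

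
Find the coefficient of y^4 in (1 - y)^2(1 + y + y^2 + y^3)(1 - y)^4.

(1 - y)^2 has coefficients 1,-2,1 for degrees 0…2.
(1 + y + y^2 + y^3) has coefficients 1,1,1,1,0 for degrees 0…4.
Finally multiplying by (1 - y)^4, the product of all factors after the first has coefficients 1,-3,3,-1,-1 for degrees 0…4.
[y^4] = 1·(-1) − 2·(-1) + 1·3 = 4.

4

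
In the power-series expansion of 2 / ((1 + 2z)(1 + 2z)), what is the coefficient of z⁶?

The denominator gives the recurrence a_n = −4a_(n−1) − 4a_(n−2) for n ≥ 2; the numerator fixes a_0 = 2, a_1 = -8.
Iterating: 2, -8, 24, -64, 160, -384, 896, so a_6 = 896.

896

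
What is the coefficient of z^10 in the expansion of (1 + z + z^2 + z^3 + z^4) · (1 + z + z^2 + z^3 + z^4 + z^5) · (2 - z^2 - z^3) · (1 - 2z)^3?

(1 + z + z^2 + z^3 + z^4) has coefficients 1,1,1,1,1 for degrees 0…4.
(1 + z + z^2 + z^3 + z^4 + z^5) has coefficients 1,1,1,1,1,1,0,0,0,0,0 for degrees 0…10.
Multiplying by (2 - z^2 - z^3) gives running coefficients 2,2,1,0,0,0,-2,-2,-1,0,0 for degrees 0…10.
Finally multiplying by (1 - 2z)^3, the product of all factors after the first has coefficients 2,-10,13,2,-4,-8,-2,10,-13,-2,4 for degrees 0…10.
[z^10] = 1·4 + 1·(-2) + 1·(-13) + 1·10 + 1·(-2) = -3.

-3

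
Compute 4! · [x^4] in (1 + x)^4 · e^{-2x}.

The EGF product rule gives c_4 = Σ_{k_1+k_2=4} C(4; k_1,k_2) · ∏ g_i(k_i), where (1+x)^4 gives the falling factorial (4)_k; e^{-2x} gives (-2)^k.
g_1(k) for k = 0…4: 1, 4, 12, 24, 24.
g_2(k) for k = 0…4: 1, -2, 4, -8, 16.
c_4 = Σ_k C(4,k)·g_1(k)·g_2(4−k) = 1·1·16 + 4·4·(-8) + 6·12·4 + 4·24·(-2) + 1·24·1 = 16 − 128 + 288 − 192 + 24 = 8.

8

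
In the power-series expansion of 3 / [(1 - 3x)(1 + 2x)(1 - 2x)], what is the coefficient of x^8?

The denominator gives the recurrence a_n = 3a_(n−1) + 4a_(n−2) − 12a_(n−3) for n ≥ 3; the numerator fixes a_0 = 3, a_1 = 9, a_2 = 39.
Iterating: 3, 9, 39, 117, 399, 1197, 3783, 11349, 34815, so a_8 = 34815.

34815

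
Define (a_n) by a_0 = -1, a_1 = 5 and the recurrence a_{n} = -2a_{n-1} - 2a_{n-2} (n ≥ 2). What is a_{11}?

96

The ordinary generating function has denominator 1 + 2z + 2z^2.
Iterating the recurrence: a_0,…,a_{11} = -1, 5, -8, 6, 4, -20, 32, -24, -16, 80, -128, 96.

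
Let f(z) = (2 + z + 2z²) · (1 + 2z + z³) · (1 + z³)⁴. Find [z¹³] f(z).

(2 + z + 2z²) has coefficients 2,1,2 for degrees 0…2.
(1 + 2z + z³) has coefficients 1,2,0,1,0,0,0,0,0,0,0,0,0,0 for degrees 0…13.
Finally multiplying by (1 + z³)⁴, the product of all factors after the first has coefficients 1,2,0,5,8,0,10,12,0,10,8,0,5,2 for degrees 0…13.
[z¹³] = 2·2 + 1·5 + 2·0 = 9.

9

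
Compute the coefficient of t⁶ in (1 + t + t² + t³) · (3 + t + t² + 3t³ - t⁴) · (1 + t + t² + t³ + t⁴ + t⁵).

(1 + t + t² + t³) has coefficients 1,1,1,1 for degrees 0…3.
(3 + t + t² + 3t³ - t⁴) has coefficients 3,1,1,3,-1,0,0 for degrees 0…6.
Finally multiplying by (1 + t + t² + t³ + t⁴ + t⁵), the product of all factors after the first has coefficients 3,4,5,8,7,7,4 for degrees 0…6.
[t⁶] = 1·4 + 1·7 + 1·7 + 1·8 = 26.

26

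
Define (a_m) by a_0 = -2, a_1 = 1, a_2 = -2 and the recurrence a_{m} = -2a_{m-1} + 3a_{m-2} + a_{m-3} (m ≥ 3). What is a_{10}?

The ordinary generating function has denominator 1 + 2q - 3q^2 - q^3.
Iterating the recurrence: a_0,…,a_{10} = -2, 1, -2, 5, -15, 43, -126, 366, -1067, 3106, -9047.

-9047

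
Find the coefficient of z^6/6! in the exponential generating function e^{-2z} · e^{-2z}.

4096

The EGF product rule gives c_6 = Σ_{k_1+k_2=6} C(6; k_1,k_2) · ∏ g_i(k_i), where e^{-2z} gives (-2)^k; e^{-2z} gives (-2)^k.
g_1(k) for k = 0…6: 1, -2, 4, -8, 16, -32, 64.
g_2(k) for k = 0…6: 1, -2, 4, -8, 16, -32, 64.
c_6 = Σ_k C(6,k)·g_1(k)·g_2(6−k) = 1·1·64 + 6·(-2)·(-32) + 15·4·16 + 20·(-8)·(-8) + 15·16·4 + 6·(-32)·(-2) + 1·64·1 = 64 + 384 + 960 + 1280 + 960 + 384 + 64 = 4096.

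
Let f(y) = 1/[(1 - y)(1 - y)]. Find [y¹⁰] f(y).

The denominator gives the recurrence a_n = 2a_(n−1) − a_(n−2) for n ≥ 2; the numerator fixes a_0 = 1, a_1 = 2.
Iterating: 1, 2, 3, 4, 5, 6, 7, 8, 9, 10, 11, so a_10 = 11.

11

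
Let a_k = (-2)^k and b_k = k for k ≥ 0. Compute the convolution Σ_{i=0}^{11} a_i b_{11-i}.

Write out a_i and b_{11-i} for i = 0,…,11 and sum the products.
Σ = 1·11 − 2·10 + 4·9 − 8·8 + 16·7 − 32·6 + 64·5 − 128·4 + 256·3 − 512·2 + 1024·1 − 2048·0 = 459.

459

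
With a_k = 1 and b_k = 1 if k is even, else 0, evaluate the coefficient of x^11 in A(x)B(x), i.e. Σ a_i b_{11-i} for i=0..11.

Write out a_i and b_{11-i} for i = 0,…,11 and sum the products.
Σ = 1·0 + 1·1 + 1·0 + 1·1 + 1·0 + 1·1 + 1·0 + 1·1 + 1·0 + 1·1 + 1·0 + 1·1 = 6.

6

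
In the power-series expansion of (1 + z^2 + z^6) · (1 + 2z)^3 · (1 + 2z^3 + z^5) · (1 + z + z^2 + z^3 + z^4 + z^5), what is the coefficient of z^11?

(1 + z^2 + z^6) has coefficients 1,0,1,0,0,0,1 for degrees 0…6.
(1 + 2z)^3 has coefficients 1,6,12,8,0,0,0,0,0,0,0,0 for degrees 0…11.
Multiplying by (1 + 2z^3 + z^5) gives running coefficients 1,6,12,10,12,25,22,12,8,0,0,0 for degrees 0…11.
Finally multiplying by (1 + z + z^2 + z^3 + z^4 + z^5), the product of all factors after the first has coefficients 1,7,19,29,41,66,87,93,89,79,67,42 for degrees 0…11.
[z^11] = 1·42 + 1·79 + 1·66 = 187.

187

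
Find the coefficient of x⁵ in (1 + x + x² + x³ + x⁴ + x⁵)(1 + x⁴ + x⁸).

2

(1 + x + x² + x³ + x⁴ + x⁵) has coefficients 1,1,1,1,1,1 for degrees 0…5.
(1 + x⁴ + x⁸) has coefficients 1,0,0,0,1,0 for degrees 0…5.
[x⁵] = 1·0 + 1·1 + 1·0 + 1·0 + 1·0 + 1·1 = 2.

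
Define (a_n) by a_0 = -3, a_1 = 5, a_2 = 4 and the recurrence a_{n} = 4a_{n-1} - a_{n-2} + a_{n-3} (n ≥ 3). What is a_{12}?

The ordinary generating function has denominator 1 - 4x + x^2 - x^3.
Iterating the recurrence: a_0,…,a_{12} = -3, 5, 4, 8, 33, 128, 487, 1853, 7053, 26846, 102184, 388943, 1480434.

1480434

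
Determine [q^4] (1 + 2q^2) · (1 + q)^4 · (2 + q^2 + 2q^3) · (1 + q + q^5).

72

(1 + 2q^2) has coefficients 1,0,2 for degrees 0…2.
(1 + q)^4 has coefficients 1,4,6,4,1 for degrees 0…4.
Multiplying by (2 + q^2 + 2q^3) gives running coefficients 2,8,13,14,16 for degrees 0…4.
Finally multiplying by (1 + q + q^5), the product of all factors after the first has coefficients 2,10,21,27,30 for degrees 0…4.
[q^4] = 1·30 + 2·21 = 72.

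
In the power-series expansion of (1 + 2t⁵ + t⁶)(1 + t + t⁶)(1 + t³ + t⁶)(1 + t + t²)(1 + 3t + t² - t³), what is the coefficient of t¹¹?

(1 + 2t⁵ + t⁶) has coefficients 1,0,0,0,0,2,1 for degrees 0…6.
(1 + t + t⁶) has coefficients 1,1,0,0,0,0,1,0,0,0,0,0 for degrees 0…11.
Multiplying by (1 + t³ + t⁶) gives running coefficients 1,1,0,1,1,0,2,1,0,1,0,0 for degrees 0…11.
Multiplying by (1 + t + t²) gives running coefficients 1,2,2,2,2,2,3,3,3,2,1,1 for degrees 0…11.
Finally multiplying by (1 + 3t + t² - t³), the product of all factors after the first has coefficients 1,5,9,9,8,8,9,12,13,11,7,3 for degrees 0…11.
[t¹¹] = 1·3 + 2·9 + 1·8 = 29.

29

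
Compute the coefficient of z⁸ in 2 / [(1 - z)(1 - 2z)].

1022

The denominator gives the recurrence a_n = 3a_(n−1) − 2a_(n−2) for n ≥ 2; the numerator fixes a_0 = 2, a_1 = 6.
Iterating: 2, 6, 14, 30, 62, 126, 254, 510, 1022, so a_8 = 1022.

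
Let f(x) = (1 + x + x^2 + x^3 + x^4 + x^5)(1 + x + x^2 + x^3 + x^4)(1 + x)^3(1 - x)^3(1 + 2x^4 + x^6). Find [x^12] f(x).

(1 + x + x^2 + x^3 + x^4 + x^5) has coefficients 1,1,1,1,1,1 for degrees 0…5.
(1 + x + x^2 + x^3 + x^4) has coefficients 1,1,1,1,1,0,0,0,0,0,0,0,0 for degrees 0…12.
Multiplying by (1 + x)^3 gives running coefficients 1,4,7,8,8,7,4,1,0,0,0,0,0 for degrees 0…12.
Multiplying by (1 - x)^3 gives running coefficients 1,1,-2,-2,1,0,-1,2,2,-1,-1,0,0 for degrees 0…12.
Finally multiplying by (1 + 2x^4 + x^6), the product of all factors after the first has coefficients 1,1,-2,-2,3,2,-4,-1,2,-3,-2,4,3 for degrees 0…12.
[x^12] = 1·3 + 1·4 + 1·(-2) + 1·(-3) + 1·2 + 1·(-1) = 3.

3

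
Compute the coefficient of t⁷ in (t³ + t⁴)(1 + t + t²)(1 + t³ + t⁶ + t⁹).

2

(t³ + t⁴) has coefficients 0,0,0,1,1 for degrees 0…4.
(1 + t + t²) has coefficients 1,1,1,0,0,0,0,0 for degrees 0…7.
Finally multiplying by (1 + t³ + t⁶ + t⁹), the product of all factors after the first has coefficients 1,1,1,1,1,1,1,1 for degrees 0…7.
[t⁷] = 1·1 + 1·1 = 2.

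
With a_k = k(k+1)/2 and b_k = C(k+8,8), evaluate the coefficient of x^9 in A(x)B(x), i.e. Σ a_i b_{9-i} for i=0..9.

75582

This is [x^9] in the product of the two ordinary generating functions.
Σ = 0·24310 + 1·12870 + 3·6435 + 6·3003 + 10·1287 + 15·495 + 21·165 + 28·45 + 36·9 + 45·1 = 75582.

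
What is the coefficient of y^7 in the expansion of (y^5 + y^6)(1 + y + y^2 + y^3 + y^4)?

2

(y^5 + y^6) has coefficients 0,0,0,0,0,1,1 for degrees 0…6.
(1 + y + y^2 + y^3 + y^4) has coefficients 1,1,1,1,1,0,0,0 for degrees 0…7.
[y^7] = 1·1 + 1·1 = 2.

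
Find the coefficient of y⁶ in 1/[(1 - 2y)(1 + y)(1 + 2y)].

85

The denominator gives the recurrence a_n = −a_(n−1) + 4a_(n−2) + 4a_(n−3) for n ≥ 3; the numerator fixes a_0 = 1, a_1 = -1, a_2 = 5.
Iterating: 1, -1, 5, -5, 21, -21, 85, so a_6 = 85.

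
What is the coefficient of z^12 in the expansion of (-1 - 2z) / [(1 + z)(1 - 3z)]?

-664301

Partial fractions give a closed form: a_n = (1/4)·(-1)^n + (-5/4)·3^n.
At n = 12: a_12 = -664301.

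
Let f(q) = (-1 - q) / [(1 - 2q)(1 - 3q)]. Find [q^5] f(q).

-876

Partial fractions give a closed form: a_n = (3)·2^n + (-4)·3^n.
At n = 5: a_5 = -876.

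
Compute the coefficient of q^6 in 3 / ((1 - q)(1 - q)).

21

The denominator gives the recurrence a_n = 2a_(n−1) − a_(n−2) for n ≥ 2; the numerator fixes a_0 = 3, a_1 = 6.
Iterating: 3, 6, 9, 12, 15, 18, 21, so a_6 = 21.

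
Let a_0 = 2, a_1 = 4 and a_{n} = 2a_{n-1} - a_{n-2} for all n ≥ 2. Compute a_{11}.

24

The ordinary generating function has denominator 1 - 2x + x^2.
Iterating the recurrence: a_0,…,a_{11} = 2, 4, 6, 8, 10, 12, 14, 16, 18, 20, 22, 24.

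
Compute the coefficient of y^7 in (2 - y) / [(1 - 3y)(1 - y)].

Partial fractions give a closed form: a_n = (5/2)·3^n + (-1/2)·1^n.
At n = 7: a_7 = 5467.

5467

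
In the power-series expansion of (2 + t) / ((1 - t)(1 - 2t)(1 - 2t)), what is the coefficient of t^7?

The denominator gives the recurrence a_n = 5a_(n−1) − 8a_(n−2) + 4a_(n−3) for n ≥ 3; the numerator fixes a_0 = 2, a_1 = 11, a_2 = 39.
Iterating: 2, 11, 39, 115, 307, 771, 1859, 4355, so a_7 = 4355.

4355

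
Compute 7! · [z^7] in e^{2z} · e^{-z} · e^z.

The EGF product rule gives c_7 = Σ_{k_1+k_2+k_3=7} C(7; k_1,k_2,k_3) · ∏ g_i(k_i), where e^{2z} gives (2)^k; e^{-z} gives (-1)^k; e^z gives (1)^k.
g_1(k) for k = 0…7: 1, 2, 4, 8, 16, 32, 64, 128.
g_2(k) for k = 0…7: 1, -1, 1, -1, 1, -1, 1, -1.
g_3(k) for k = 0…7: 1, 1, 1, 1, 1, 1, 1, 1.
First combine the last two factors: h(k) = Σ_j C(k,j)·g_2(j)·g_3(k−j) for k = 0…7: 1, 0, 0, 0, 0, 0, 0, 0.
c_7 = Σ_k C(7,k)·g_1(k)·h(7−k) = 1·128·1 = 128.

128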